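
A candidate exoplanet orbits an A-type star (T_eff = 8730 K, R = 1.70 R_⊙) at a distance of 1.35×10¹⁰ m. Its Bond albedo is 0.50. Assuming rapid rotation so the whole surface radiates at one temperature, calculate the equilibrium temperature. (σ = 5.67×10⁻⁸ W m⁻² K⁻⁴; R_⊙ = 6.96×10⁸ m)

T_eq ≈ 1540 K

R_⋆ = 1.70 × 6.96×10⁸ = 1.18×10⁹ m.
L = 4πR_⋆²σT_⋆⁴ = 4π(1.18×10⁹)² × 5.67×10⁻⁸ × (8730)⁴ = 5.79×10²⁷ W.
S = L/(4πd²) = 2.53×10⁶ W m⁻².
Energy balance: absorbed = emitted ⇒ πR²·S(1−A) = 4πR²·σT_eq⁴, so T_eq⁴ = S(1−A)/(4σ).
T_eq = [2.53×10⁶ × 0.50 / (4 × 5.67×10⁻⁸)]^(1/4) = (5.58×10¹²)^(1/4) = 1540 K.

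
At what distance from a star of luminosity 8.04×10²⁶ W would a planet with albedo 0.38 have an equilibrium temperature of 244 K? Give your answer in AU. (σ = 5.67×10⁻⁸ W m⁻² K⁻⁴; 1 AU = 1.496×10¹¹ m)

From T_eq⁴ = L(1−A)/(16πσd²): d = √[L(1−A)/(16πσT_eq⁴)].
d = √[8.04×10²⁶ × 0.62 / (16π × 5.67×10⁻⁸ × (244)⁴)] = 2.22×10¹¹ m = 1.48 AU.

d ≈ 1.48 AU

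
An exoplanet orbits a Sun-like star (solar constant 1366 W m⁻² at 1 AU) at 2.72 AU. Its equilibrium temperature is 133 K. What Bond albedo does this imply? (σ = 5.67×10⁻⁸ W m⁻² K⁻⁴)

Flux at 2.72 AU: S = 1366/2.72² = 185 W m⁻².
From T_eq⁴ = S(1−A)/(4σ): 1−A = 4σT_eq⁴/S.
1−A = 4 × 5.67×10⁻⁸ × (133)⁴ / 185 = 0.384.

A ≈ 0.62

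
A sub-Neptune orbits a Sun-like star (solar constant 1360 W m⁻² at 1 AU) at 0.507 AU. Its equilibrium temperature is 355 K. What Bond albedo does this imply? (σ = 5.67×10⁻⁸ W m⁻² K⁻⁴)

A ≈ 0.32

Flux at 0.507 AU: S = 1360/0.507² = 5290 W m⁻².
From T_eq⁴ = S(1−A)/(4σ): 1−A = 4σT_eq⁴/S.
1−A = 4 × 5.67×10⁻⁸ × (355)⁴ / 5290 = 0.681.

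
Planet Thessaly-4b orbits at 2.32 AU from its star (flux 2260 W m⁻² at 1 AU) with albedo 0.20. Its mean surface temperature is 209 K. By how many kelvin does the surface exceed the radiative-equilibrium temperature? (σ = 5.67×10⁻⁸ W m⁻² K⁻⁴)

S = 2260/2.32² = 419.9 W m⁻².
T_eq = [S(1−A)/(4σ)]^(1/4) = [419.9×0.80/(4×5.67×10⁻⁸)]^(1/4) = 196.2 K.
ΔT = T_surf − T_eq = 209 − 196.2.

ΔT ≈ 12.8 K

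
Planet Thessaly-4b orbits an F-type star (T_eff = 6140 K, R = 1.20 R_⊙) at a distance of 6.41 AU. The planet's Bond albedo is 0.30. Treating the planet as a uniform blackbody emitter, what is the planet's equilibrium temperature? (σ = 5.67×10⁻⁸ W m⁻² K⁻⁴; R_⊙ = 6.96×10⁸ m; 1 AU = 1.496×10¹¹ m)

R_⋆ = 1.20 × 6.96×10⁸ = 8.35×10⁸ m.
d = 6.41 AU = 9.59×10¹¹ m.
L = 4πR_⋆²σT_⋆⁴ = 4π(8.35×10⁸)² × 5.67×10⁻⁸ × (6140)⁴ = 7.06×10²⁶ W.
S = L/(4πd²) = 61.1 W m⁻².
Energy balance: absorbed = emitted ⇒ πR²·S(1−A) = 4πR²·σT_eq⁴, so T_eq⁴ = S(1−A)/(4σ).
T_eq = [61.1 × 0.70 / (4 × 5.67×10⁻⁸)]^(1/4) = (1.89×10⁸)^(1/4) = 117 K.

T_eq ≈ 117 K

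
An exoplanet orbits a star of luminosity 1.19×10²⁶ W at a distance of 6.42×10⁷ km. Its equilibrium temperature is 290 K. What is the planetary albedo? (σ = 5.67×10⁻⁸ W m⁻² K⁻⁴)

d = 6.42×10⁷ km = 6.42×10¹⁰ m.
Flux: S = L/(4πd²) = 1.19×10²⁶/(4π×(6.42×10¹⁰)²) = 2300 W m⁻².
From T_eq⁴ = S(1−A)/(4σ): 1−A = 4σT_eq⁴/S.
1−A = 4 × 5.67×10⁻⁸ × (290)⁴ / 2300 = 0.698.

A ≈ 0.30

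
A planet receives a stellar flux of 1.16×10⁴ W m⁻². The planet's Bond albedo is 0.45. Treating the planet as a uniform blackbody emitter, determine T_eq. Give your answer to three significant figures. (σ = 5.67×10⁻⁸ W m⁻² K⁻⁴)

T_eq ≈ 410 K

Energy balance: absorbed = emitted ⇒ πR²·S(1−A) = 4πR²·σT_eq⁴, so T_eq⁴ = S(1−A)/(4σ).
T_eq = [1.16×10⁴ × 0.55 / (4 × 5.67×10⁻⁸)]^(1/4) = (2.81×10¹⁰)^(1/4) = 410 K.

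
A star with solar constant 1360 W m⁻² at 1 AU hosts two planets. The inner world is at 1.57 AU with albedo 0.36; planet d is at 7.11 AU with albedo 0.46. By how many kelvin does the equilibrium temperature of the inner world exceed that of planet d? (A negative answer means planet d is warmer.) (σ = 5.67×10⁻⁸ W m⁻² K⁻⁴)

ΔT ≈ 109.2 K

T_eq = [S₀(1−A)/(4σd²)]^(1/4), so T ∝ (1−A)^(1/4) / √d.
T₁ = [1360×0.64/(4×5.67×10⁻⁸×1.57²)]^(1/4) = 198.64 K.
T₂ = [1360×0.54/(4×5.67×10⁻⁸×7.11²)]^(1/4) = 89.46 K.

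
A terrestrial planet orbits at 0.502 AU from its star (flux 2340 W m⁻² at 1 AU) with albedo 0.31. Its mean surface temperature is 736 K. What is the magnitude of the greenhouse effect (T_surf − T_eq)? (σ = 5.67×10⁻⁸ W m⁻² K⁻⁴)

S = 2340/0.502² = 9286 W m⁻².
T_eq = [S(1−A)/(4σ)]^(1/4) = [9286×0.69/(4×5.67×10⁻⁸)]^(1/4) = 410.0 K.
ΔT = T_surf − T_eq = 736 − 410.0.

ΔT ≈ 326.0 K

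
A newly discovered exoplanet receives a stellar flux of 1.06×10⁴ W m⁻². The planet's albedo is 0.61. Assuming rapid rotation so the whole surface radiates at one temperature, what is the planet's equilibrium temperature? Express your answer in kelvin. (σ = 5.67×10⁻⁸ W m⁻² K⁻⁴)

T_eq ≈ 367 K

Energy balance: absorbed = emitted ⇒ πR²·S(1−A) = 4πR²·σT_eq⁴, so T_eq⁴ = S(1−A)/(4σ).
T_eq = [1.06×10⁴ × 0.39 / (4 × 5.67×10⁻⁸)]^(1/4) = (1.82×10¹⁰)^(1/4) = 367 K.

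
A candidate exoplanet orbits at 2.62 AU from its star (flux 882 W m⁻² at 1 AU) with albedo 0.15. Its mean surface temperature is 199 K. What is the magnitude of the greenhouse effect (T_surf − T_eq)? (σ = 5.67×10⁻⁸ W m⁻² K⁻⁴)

S = 882/2.62² = 128.5 W m⁻².
T_eq = [S(1−A)/(4σ)]^(1/4) = [128.5×0.85/(4×5.67×10⁻⁸)]^(1/4) = 148.1 K.
ΔT = T_surf − T_eq = 199 − 148.1.

ΔT ≈ 50.9 K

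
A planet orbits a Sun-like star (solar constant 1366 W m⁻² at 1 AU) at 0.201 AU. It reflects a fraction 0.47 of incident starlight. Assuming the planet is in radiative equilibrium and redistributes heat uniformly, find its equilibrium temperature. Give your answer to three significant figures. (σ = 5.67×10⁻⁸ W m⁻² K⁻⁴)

Flux at 0.201 AU: S = 1366/0.201² = 3.38×10⁴ W m⁻².
Energy balance: absorbed = emitted ⇒ πR²·S(1−A) = 4πR²·σT_eq⁴, so T_eq⁴ = S(1−A)/(4σ).
T_eq = [3.38×10⁴ × 0.53 / (4 × 5.67×10⁻⁸)]^(1/4) = (7.90×10¹⁰)^(1/4) = 530 K.

T_eq ≈ 530 K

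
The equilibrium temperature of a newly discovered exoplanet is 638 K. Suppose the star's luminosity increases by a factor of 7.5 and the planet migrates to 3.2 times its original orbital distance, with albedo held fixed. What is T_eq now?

T_eq ∝ L^(1/4) · d^(−1/2).
T′ = 638 × 7.5^(1/4) / 3.2^(1/2) = 590 K.

T_eq ≈ 590 K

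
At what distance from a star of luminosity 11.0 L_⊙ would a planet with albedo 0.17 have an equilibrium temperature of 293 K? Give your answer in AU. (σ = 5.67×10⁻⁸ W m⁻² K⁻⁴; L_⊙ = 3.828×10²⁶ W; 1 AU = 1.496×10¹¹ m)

L = 11.0 × 3.828×10²⁶ = 4.21×10²⁷ W.
From T_eq⁴ = L(1−A)/(16πσd²): d = √[L(1−A)/(16πσT_eq⁴)].
d = √[4.21×10²⁷ × 0.83 / (16π × 5.67×10⁻⁸ × (293)⁴)] = 4.08×10¹¹ m = 2.73 AU.

d ≈ 2.73 AU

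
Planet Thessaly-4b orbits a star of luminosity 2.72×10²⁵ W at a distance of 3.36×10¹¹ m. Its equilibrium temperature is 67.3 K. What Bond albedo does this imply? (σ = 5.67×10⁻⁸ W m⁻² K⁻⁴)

Flux: S = L/(4πd²) = 2.72×10²⁵/(4π×(3.36×10¹¹)²) = 19.2 W m⁻².
From T_eq⁴ = S(1−A)/(4σ): 1−A = 4σT_eq⁴/S.
1−A = 4 × 5.67×10⁻⁸ × (67.3)⁴ / 19.2 = 0.243.

A ≈ 0.76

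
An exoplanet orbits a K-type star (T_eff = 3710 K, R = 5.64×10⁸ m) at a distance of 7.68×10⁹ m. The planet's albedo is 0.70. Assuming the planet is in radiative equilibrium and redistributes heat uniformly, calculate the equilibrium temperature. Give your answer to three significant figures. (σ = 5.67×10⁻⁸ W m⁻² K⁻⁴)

L = 4πR_⋆²σT_⋆⁴ = 4π(5.64×10⁸)² × 5.67×10⁻⁸ × (3710)⁴ = 4.29×10²⁵ W.
S = L/(4πd²) = 5.79×10⁴ W m⁻².
Energy balance: absorbed = emitted ⇒ πR²·S(1−A) = 4πR²·σT_eq⁴, so T_eq⁴ = S(1−A)/(4σ).
T_eq = [5.79×10⁴ × 0.30 / (4 × 5.67×10⁻⁸)]^(1/4) = (7.66×10¹⁰)^(1/4) = 526 K.

T_eq ≈ 526 K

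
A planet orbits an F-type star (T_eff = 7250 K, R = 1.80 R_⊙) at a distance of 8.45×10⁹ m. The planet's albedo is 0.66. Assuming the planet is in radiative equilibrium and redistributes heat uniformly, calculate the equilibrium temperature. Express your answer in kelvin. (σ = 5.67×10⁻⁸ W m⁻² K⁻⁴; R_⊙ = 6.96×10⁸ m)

T_eq ≈ 1510 K

R_⋆ = 1.80 × 6.96×10⁸ = 1.25×10⁹ m.
L = 4πR_⋆²σT_⋆⁴ = 4π(1.25×10⁹)² × 5.67×10⁻⁸ × (7250)⁴ = 3.09×10²⁷ W.
S = L/(4πd²) = 3.44×10⁶ W m⁻².
Energy balance: absorbed = emitted ⇒ πR²·S(1−A) = 4πR²·σT_eq⁴, so T_eq⁴ = S(1−A)/(4σ).
T_eq = [3.44×10⁶ × 0.34 / (4 × 5.67×10⁻⁸)]^(1/4) = (5.16×10¹²)^(1/4) = 1510 K.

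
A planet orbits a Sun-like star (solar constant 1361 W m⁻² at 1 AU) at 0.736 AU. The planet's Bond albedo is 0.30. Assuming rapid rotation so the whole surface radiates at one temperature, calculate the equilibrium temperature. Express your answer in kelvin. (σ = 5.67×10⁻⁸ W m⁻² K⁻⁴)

T_eq ≈ 297 K

Flux at 0.736 AU: S = 1361/0.736² = 2510 W m⁻².
Energy balance: absorbed = emitted ⇒ πR²·S(1−A) = 4πR²·σT_eq⁴, so T_eq⁴ = S(1−A)/(4σ).
T_eq = [2510 × 0.70 / (4 × 5.67×10⁻⁸)]^(1/4) = (7.75×10⁹)^(1/4) = 297 K.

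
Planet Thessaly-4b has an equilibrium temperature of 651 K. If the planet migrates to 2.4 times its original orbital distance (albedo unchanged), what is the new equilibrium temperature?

T_eq ∝ L^(1/4) · d^(−1/2).
T′ = 651 / 2.4^(1/2) = 420 K.

T_eq ≈ 420 K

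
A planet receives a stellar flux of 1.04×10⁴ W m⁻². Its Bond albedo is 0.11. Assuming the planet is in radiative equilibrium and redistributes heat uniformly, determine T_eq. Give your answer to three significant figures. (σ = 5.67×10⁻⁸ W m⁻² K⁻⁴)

Energy balance: absorbed = emitted ⇒ πR²·S(1−A) = 4πR²·σT_eq⁴, so T_eq⁴ = S(1−A)/(4σ).
T_eq = [1.04×10⁴ × 0.89 / (4 × 5.67×10⁻⁸)]^(1/4) = (4.08×10¹⁰)^(1/4) = 449 K.

T_eq ≈ 449 K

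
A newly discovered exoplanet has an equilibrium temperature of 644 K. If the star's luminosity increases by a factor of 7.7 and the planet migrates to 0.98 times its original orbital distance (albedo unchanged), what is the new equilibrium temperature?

T_eq ≈ 1080 K

T_eq ∝ L^(1/4) · d^(−1/2).
T′ = 644 × 7.7^(1/4) / 0.98^(1/2) = 1080 K.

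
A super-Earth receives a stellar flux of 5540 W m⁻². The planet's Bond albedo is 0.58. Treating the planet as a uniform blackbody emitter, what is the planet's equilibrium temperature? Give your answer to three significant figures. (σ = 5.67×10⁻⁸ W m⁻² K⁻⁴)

T_eq ≈ 318 K

Energy balance: absorbed = emitted ⇒ πR²·S(1−A) = 4πR²·σT_eq⁴, so T_eq⁴ = S(1−A)/(4σ).
T_eq = [5540 × 0.42 / (4 × 5.67×10⁻⁸)]^(1/4) = (1.03×10¹⁰)^(1/4) = 318 K.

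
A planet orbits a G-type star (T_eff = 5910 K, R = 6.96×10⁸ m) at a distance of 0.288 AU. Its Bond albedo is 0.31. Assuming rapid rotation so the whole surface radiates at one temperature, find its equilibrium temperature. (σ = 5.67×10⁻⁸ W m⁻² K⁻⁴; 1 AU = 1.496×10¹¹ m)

T_eq ≈ 484 K

d = 0.288 AU = 4.31×10¹⁰ m.
L = 4πR_⋆²σT_⋆⁴ = 4π(6.96×10⁸)² × 5.67×10⁻⁸ × (5910)⁴ = 4.21×10²⁶ W.
S = L/(4πd²) = 1.81×10⁴ W m⁻².
Energy balance: absorbed = emitted ⇒ πR²·S(1−A) = 4πR²·σT_eq⁴, so T_eq⁴ = S(1−A)/(4σ).
T_eq = [1.81×10⁴ × 0.69 / (4 × 5.67×10⁻⁸)]^(1/4) = (5.49×10¹⁰)^(1/4) = 484 K.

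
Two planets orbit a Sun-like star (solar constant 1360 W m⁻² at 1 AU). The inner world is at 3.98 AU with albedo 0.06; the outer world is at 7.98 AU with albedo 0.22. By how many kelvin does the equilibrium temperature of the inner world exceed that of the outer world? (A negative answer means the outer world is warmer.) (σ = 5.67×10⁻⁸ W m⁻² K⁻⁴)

ΔT ≈ 44.8 K

T_eq = [S₀(1−A)/(4σd²)]^(1/4), so T ∝ (1−A)^(1/4) / √d.
T₁ = [1360×0.94/(4×5.67×10⁻⁸×3.98²)]^(1/4) = 137.35 K.
T₂ = [1360×0.78/(4×5.67×10⁻⁸×7.98²)]^(1/4) = 92.58 K.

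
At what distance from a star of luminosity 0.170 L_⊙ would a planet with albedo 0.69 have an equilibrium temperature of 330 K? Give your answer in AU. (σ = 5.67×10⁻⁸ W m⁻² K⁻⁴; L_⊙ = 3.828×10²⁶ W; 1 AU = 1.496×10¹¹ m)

L = 0.170 × 3.828×10²⁶ = 6.51×10²⁵ W.
From T_eq⁴ = L(1−A)/(16πσd²): d = √[L(1−A)/(16πσT_eq⁴)].
d = √[6.51×10²⁵ × 0.31 / (16π × 5.67×10⁻⁸ × (330)⁴)] = 2.44×10¹⁰ m = 0.163 AU.

d ≈ 0.163 AU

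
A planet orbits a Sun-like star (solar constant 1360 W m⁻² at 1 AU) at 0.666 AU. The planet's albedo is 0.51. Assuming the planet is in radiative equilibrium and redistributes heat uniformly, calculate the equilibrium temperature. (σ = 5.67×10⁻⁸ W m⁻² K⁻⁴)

Flux at 0.666 AU: S = 1360/0.666² = 3070 W m⁻².
Energy balance: absorbed = emitted ⇒ πR²·S(1−A) = 4πR²·σT_eq⁴, so T_eq⁴ = S(1−A)/(4σ).
T_eq = [3070 × 0.49 / (4 × 5.67×10⁻⁸)]^(1/4) = (6.62×10⁹)^(1/4) = 285 K.

T_eq ≈ 285 K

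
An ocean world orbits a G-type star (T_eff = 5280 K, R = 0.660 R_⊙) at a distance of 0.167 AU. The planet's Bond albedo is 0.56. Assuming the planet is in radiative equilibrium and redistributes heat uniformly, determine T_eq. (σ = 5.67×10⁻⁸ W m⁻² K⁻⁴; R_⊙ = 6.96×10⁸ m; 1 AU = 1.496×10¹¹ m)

R_⋆ = 0.660 × 6.96×10⁸ = 4.59×10⁸ m.
d = 0.167 AU = 2.50×10¹⁰ m.
L = 4πR_⋆²σT_⋆⁴ = 4π(4.59×10⁸)² × 5.67×10⁻⁸ × (5280)⁴ = 1.17×10²⁶ W.
S = L/(4πd²) = 1.49×10⁴ W m⁻².
Energy balance: absorbed = emitted ⇒ πR²·S(1−A) = 4πR²·σT_eq⁴, so T_eq⁴ = S(1−A)/(4σ).
T_eq = [1.49×10⁴ × 0.44 / (4 × 5.67×10⁻⁸)]^(1/4) = (2.89×10¹⁰)^(1/4) = 412 K.

T_eq ≈ 412 K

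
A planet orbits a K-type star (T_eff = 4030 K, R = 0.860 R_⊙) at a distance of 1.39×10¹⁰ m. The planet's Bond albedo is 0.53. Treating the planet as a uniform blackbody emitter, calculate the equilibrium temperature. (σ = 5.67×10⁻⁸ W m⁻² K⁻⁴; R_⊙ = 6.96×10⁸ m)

T_eq ≈ 490 K

R_⋆ = 0.860 × 6.96×10⁸ = 5.99×10⁸ m.
L = 4πR_⋆²σT_⋆⁴ = 4π(5.99×10⁸)² × 5.67×10⁻⁸ × (4030)⁴ = 6.73×10²⁵ W.
S = L/(4πd²) = 2.77×10⁴ W m⁻².
Energy balance: absorbed = emitted ⇒ πR²·S(1−A) = 4πR²·σT_eq⁴, so T_eq⁴ = S(1−A)/(4σ).
T_eq = [2.77×10⁴ × 0.47 / (4 × 5.67×10⁻⁸)]^(1/4) = (5.75×10¹⁰)^(1/4) = 490 K.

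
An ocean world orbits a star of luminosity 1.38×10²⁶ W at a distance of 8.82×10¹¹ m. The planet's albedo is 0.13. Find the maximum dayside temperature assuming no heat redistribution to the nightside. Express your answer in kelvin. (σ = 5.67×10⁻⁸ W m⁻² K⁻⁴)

Flux: S = L/(4πd²) = 1.38×10²⁶/(4π×(8.82×10¹¹)²) = 14.1 W m⁻².
With no redistribution each surface element balances locally: S(1−A) = σT⁴.
T = [14.1 × 0.87 / 5.67×10⁻⁸]^(1/4) = (2.17×10⁸)^(1/4) = 121 K.

T_ss ≈ 121 K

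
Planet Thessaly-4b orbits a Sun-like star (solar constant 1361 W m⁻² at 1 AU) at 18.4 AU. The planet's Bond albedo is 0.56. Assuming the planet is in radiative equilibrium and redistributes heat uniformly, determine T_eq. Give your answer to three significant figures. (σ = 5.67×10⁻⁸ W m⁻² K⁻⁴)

T_eq ≈ 52.8 K

Flux at 18.4 AU: S = 1361/18.4² = 4.02 W m⁻².
Energy balance: absorbed = emitted ⇒ πR²·S(1−A) = 4πR²·σT_eq⁴, so T_eq⁴ = S(1−A)/(4σ).
T_eq = [4.02 × 0.44 / (4 × 5.67×10⁻⁸)]^(1/4) = (7.80×10⁶)^(1/4) = 52.8 K.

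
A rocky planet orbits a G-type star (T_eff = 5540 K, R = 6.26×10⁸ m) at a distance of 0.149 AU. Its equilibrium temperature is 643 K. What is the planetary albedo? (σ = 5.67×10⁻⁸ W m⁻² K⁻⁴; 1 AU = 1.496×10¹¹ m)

A ≈ 0.08

d = 0.149 AU = 2.23×10¹⁰ m.
L = 4πR_⋆²σT_⋆⁴ = 4π(6.26×10⁸)² × 5.67×10⁻⁸ × (5540)⁴ = 2.63×10²⁶ W.
S = L/(4πd²) = 4.21×10⁴ W m⁻².
From T_eq⁴ = S(1−A)/(4σ): 1−A = 4σT_eq⁴/S.
1−A = 4 × 5.67×10⁻⁸ × (643)⁴ / 4.21×10⁴ = 0.920.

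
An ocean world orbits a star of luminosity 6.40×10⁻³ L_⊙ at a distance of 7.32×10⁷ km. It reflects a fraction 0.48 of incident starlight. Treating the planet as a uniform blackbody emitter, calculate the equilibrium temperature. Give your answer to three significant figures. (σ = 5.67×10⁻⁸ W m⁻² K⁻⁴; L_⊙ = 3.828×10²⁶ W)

T_eq ≈ 95.6 K

d = 7.32×10⁷ km = 7.32×10¹⁰ m.
L = 6.40×10⁻³ × 3.828×10²⁶ = 2.45×10²⁴ W.
Flux: S = L/(4πd²) = 2.45×10²⁴/(4π×(7.32×10¹⁰)²) = 36.4 W m⁻².
Energy balance: absorbed = emitted ⇒ πR²·S(1−A) = 4πR²·σT_eq⁴, so T_eq⁴ = S(1−A)/(4σ).
T_eq = [36.4 × 0.52 / (4 × 5.67×10⁻⁸)]^(1/4) = (8.34×10⁷)^(1/4) = 95.6 K.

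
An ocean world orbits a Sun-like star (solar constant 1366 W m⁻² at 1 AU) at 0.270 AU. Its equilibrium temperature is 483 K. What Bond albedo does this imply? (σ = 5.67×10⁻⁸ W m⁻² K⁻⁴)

A ≈ 0.34

Flux at 0.270 AU: S = 1366/0.270² = 1.87×10⁴ W m⁻².
From T_eq⁴ = S(1−A)/(4σ): 1−A = 4σT_eq⁴/S.
1−A = 4 × 5.67×10⁻⁸ × (483)⁴ / 1.87×10⁴ = 0.659.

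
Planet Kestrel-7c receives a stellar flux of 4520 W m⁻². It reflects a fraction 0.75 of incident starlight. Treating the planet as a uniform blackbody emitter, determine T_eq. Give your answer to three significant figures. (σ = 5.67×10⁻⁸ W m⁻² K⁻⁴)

T_eq ≈ 266 K

Energy balance: absorbed = emitted ⇒ πR²·S(1−A) = 4πR²·σT_eq⁴, so T_eq⁴ = S(1−A)/(4σ).
T_eq = [4520 × 0.25 / (4 × 5.67×10⁻⁸)]^(1/4) = (4.98×10⁹)^(1/4) = 266 K.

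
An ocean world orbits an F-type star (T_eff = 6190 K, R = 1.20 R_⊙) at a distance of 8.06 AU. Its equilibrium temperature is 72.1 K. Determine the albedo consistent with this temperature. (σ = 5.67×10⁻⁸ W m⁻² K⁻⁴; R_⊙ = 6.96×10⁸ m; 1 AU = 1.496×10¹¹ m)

A ≈ 0.85

R_⋆ = 1.20 × 6.96×10⁸ = 8.35×10⁸ m.
d = 8.06 AU = 1.21×10¹² m.
L = 4πR_⋆²σT_⋆⁴ = 4π(8.35×10⁸)² × 5.67×10⁻⁸ × (6190)⁴ = 7.30×10²⁶ W.
S = L/(4πd²) = 39.9 W m⁻².
From T_eq⁴ = S(1−A)/(4σ): 1−A = 4σT_eq⁴/S.
1−A = 4 × 5.67×10⁻⁸ × (72.1)⁴ / 39.9 = 0.153.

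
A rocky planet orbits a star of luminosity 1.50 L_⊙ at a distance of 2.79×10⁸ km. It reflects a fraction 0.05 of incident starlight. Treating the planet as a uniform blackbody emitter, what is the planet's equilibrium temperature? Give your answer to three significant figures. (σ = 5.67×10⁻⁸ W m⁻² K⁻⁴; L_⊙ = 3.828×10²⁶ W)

T_eq ≈ 223 K

d = 2.79×10⁸ km = 2.79×10¹¹ m.
L = 1.50 × 3.828×10²⁶ = 5.74×10²⁶ W.
Flux: S = L/(4πd²) = 5.74×10²⁶/(4π×(2.79×10¹¹)²) = 587 W m⁻².
Energy balance: absorbed = emitted ⇒ πR²·S(1−A) = 4πR²·σT_eq⁴, so T_eq⁴ = S(1−A)/(4σ).
T_eq = [587 × 0.95 / (4 × 5.67×10⁻⁸)]^(1/4) = (2.46×10⁹)^(1/4) = 223 K.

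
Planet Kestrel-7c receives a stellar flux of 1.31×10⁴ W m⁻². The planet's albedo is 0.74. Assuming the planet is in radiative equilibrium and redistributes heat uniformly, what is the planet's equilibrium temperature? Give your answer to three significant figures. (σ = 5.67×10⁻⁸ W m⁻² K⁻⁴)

Energy balance: absorbed = emitted ⇒ πR²·S(1−A) = 4πR²·σT_eq⁴, so T_eq⁴ = S(1−A)/(4σ).
T_eq = [1.31×10⁴ × 0.26 / (4 × 5.67×10⁻⁸)]^(1/4) = (1.50×10¹⁰)^(1/4) = 350 K.

T_eq ≈ 350 K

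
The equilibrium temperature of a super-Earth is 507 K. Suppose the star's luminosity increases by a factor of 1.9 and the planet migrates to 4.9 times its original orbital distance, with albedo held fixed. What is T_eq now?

T_eq ≈ 269 K

T_eq ∝ L^(1/4) · d^(−1/2).
T′ = 507 × 1.9^(1/4) / 4.9^(1/2) = 269 K.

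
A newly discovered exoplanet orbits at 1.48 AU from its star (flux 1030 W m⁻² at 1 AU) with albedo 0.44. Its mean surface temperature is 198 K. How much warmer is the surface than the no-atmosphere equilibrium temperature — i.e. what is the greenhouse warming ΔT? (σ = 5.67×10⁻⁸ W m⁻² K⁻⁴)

ΔT ≈ 13.4 K

S = 1030/1.48² = 470.2 W m⁻².
T_eq = [S(1−A)/(4σ)]^(1/4) = [470.2×0.56/(4×5.67×10⁻⁸)]^(1/4) = 184.6 K.
ΔT = T_surf − T_eq = 198 − 184.6.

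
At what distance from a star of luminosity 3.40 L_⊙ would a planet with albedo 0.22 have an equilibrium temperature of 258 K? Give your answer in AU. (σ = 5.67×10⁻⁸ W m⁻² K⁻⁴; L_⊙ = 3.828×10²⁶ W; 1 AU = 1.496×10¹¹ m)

d ≈ 1.90 AU

L = 3.40 × 3.828×10²⁶ = 1.30×10²⁷ W.
From T_eq⁴ = L(1−A)/(16πσd²): d = √[L(1−A)/(16πσT_eq⁴)].
d = √[1.30×10²⁷ × 0.78 / (16π × 5.67×10⁻⁸ × (258)⁴)] = 2.84×10¹¹ m = 1.90 AU.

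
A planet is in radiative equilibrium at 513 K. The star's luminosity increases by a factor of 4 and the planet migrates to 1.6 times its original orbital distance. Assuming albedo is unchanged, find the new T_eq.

T_eq ∝ L^(1/4) · d^(−1/2).
T′ = 513 × 4^(1/4) / 1.6^(1/2) = 574 K.

T_eq ≈ 574 K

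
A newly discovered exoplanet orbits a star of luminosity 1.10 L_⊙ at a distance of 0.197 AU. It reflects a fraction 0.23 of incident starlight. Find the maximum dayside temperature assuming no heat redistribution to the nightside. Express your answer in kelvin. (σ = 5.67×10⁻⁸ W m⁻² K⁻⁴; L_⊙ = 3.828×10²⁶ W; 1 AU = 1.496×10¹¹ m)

T_ss ≈ 851 K

d = 0.197 AU = 2.95×10¹⁰ m.
L = 1.10 × 3.828×10²⁶ = 4.21×10²⁶ W.
Flux: S = L/(4πd²) = 4.21×10²⁶/(4π×(2.95×10¹⁰)²) = 3.86×10⁴ W m⁻².
With no redistribution each surface element balances locally: S(1−A) = σT⁴.
T = [3.86×10⁴ × 0.77 / 5.67×10⁻⁸]^(1/4) = (5.24×10¹¹)^(1/4) = 851 K.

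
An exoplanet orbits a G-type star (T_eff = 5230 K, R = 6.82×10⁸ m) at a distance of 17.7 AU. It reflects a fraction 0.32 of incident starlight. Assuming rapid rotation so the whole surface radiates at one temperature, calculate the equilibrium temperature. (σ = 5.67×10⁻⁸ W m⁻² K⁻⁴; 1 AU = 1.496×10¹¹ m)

d = 17.7 AU = 2.65×10¹² m.
L = 4πR_⋆²σT_⋆⁴ = 4π(6.82×10⁸)² × 5.67×10⁻⁸ × (5230)⁴ = 2.48×10²⁶ W.
S = L/(4πd²) = 2.81 W m⁻².
Energy balance: absorbed = emitted ⇒ πR²·S(1−A) = 4πR²·σT_eq⁴, so T_eq⁴ = S(1−A)/(4σ).
T_eq = [2.81 × 0.68 / (4 × 5.67×10⁻⁸)]^(1/4) = (8.44×10⁶)^(1/4) = 53.9 K.

T_eq ≈ 53.9 K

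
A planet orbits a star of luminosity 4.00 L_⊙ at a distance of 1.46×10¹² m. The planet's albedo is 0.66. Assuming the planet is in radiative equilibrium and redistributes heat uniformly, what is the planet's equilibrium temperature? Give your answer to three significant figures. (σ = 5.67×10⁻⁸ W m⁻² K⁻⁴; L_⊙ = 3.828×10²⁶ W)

L = 4.00 × 3.828×10²⁶ = 1.53×10²⁷ W.
Flux: S = L/(4πd²) = 1.53×10²⁷/(4π×(1.46×10¹²)²) = 57.2 W m⁻².
Energy balance: absorbed = emitted ⇒ πR²·S(1−A) = 4πR²·σT_eq⁴, so T_eq⁴ = S(1−A)/(4σ).
T_eq = [57.2 × 0.34 / (4 × 5.67×10⁻⁸)]^(1/4) = (8.57×10⁷)^(1/4) = 96.2 K.

T_eq ≈ 96.2 K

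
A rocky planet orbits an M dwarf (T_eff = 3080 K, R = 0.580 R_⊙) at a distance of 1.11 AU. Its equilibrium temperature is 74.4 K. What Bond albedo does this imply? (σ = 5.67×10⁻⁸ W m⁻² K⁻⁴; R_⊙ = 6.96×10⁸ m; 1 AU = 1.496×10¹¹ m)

A ≈ 0.77

R_⋆ = 0.580 × 6.96×10⁸ = 4.04×10⁸ m.
d = 1.11 AU = 1.66×10¹¹ m.
L = 4πR_⋆²σT_⋆⁴ = 4π(4.04×10⁸)² × 5.67×10⁻⁸ × (3080)⁴ = 1.04×10²⁵ W.
S = L/(4πd²) = 30.2 W m⁻².
From T_eq⁴ = S(1−A)/(4σ): 1−A = 4σT_eq⁴/S.
1−A = 4 × 5.67×10⁻⁸ × (74.4)⁴ / 30.2 = 0.230.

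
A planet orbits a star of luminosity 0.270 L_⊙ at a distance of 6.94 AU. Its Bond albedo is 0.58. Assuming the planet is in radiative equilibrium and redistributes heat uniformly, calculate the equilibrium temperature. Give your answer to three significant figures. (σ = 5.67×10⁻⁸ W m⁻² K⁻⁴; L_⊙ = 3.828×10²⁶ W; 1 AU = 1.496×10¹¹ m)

T_eq ≈ 61.3 K

d = 6.94 AU = 1.04×10¹² m.
L = 0.270 × 3.828×10²⁶ = 1.03×10²⁶ W.
Flux: S = L/(4πd²) = 1.03×10²⁶/(4π×(1.04×10¹²)²) = 7.63 W m⁻².
Energy balance: absorbed = emitted ⇒ πR²·S(1−A) = 4πR²·σT_eq⁴, so T_eq⁴ = S(1−A)/(4σ).
T_eq = [7.63 × 0.42 / (4 × 5.67×10⁻⁸)]^(1/4) = (1.41×10⁷)^(1/4) = 61.3 K.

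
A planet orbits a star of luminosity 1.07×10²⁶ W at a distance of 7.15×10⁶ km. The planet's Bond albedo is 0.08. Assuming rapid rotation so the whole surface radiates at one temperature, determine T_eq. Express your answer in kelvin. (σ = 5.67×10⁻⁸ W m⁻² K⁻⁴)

T_eq ≈ 907 K

d = 7.15×10⁶ km = 7.15×10⁹ m.
Flux: S = L/(4πd²) = 1.07×10²⁶/(4π×(7.15×10⁹)²) = 1.67×10⁵ W m⁻².
Energy balance: absorbed = emitted ⇒ πR²·S(1−A) = 4πR²·σT_eq⁴, so T_eq⁴ = S(1−A)/(4σ).
T_eq = [1.67×10⁵ × 0.92 / (4 × 5.67×10⁻⁸)]^(1/4) = (6.76×10¹¹)^(1/4) = 907 K.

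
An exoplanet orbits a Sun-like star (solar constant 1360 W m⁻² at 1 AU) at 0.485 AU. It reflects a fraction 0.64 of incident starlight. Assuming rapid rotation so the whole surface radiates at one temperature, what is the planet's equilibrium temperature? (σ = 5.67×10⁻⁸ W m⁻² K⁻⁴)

T_eq ≈ 310 K

Flux at 0.485 AU: S = 1360/0.485² = 5780 W m⁻².
Energy balance: absorbed = emitted ⇒ πR²·S(1−A) = 4πR²·σT_eq⁴, so T_eq⁴ = S(1−A)/(4σ).
T_eq = [5780 × 0.36 / (4 × 5.67×10⁻⁸)]^(1/4) = (9.18×10⁹)^(1/4) = 310 K.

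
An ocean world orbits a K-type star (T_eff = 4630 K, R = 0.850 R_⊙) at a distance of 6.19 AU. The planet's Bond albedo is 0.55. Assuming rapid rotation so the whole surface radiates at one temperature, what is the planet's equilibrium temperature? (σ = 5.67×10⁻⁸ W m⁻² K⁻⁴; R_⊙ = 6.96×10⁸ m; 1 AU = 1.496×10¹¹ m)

T_eq ≈ 67.8 K

R_⋆ = 0.850 × 6.96×10⁸ = 5.92×10⁸ m.
d = 6.19 AU = 9.26×10¹¹ m.
L = 4πR_⋆²σT_⋆⁴ = 4π(5.92×10⁸)² × 5.67×10⁻⁸ × (4630)⁴ = 1.15×10²⁶ W.
S = L/(4πd²) = 10.6 W m⁻².
Energy balance: absorbed = emitted ⇒ πR²·S(1−A) = 4πR²·σT_eq⁴, so T_eq⁴ = S(1−A)/(4σ).
T_eq = [10.6 × 0.45 / (4 × 5.67×10⁻⁸)]^(1/4) = (2.11×10⁷)^(1/4) = 67.8 K.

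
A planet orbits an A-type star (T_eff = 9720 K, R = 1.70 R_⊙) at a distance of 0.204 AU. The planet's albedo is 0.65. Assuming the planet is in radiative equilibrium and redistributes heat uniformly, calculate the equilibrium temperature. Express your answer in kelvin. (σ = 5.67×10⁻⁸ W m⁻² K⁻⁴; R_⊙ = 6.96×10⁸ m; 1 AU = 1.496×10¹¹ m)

T_eq ≈ 1040 K

R_⋆ = 1.70 × 6.96×10⁸ = 1.18×10⁹ m.
d = 0.204 AU = 3.05×10¹⁰ m.
L = 4πR_⋆²σT_⋆⁴ = 4π(1.18×10⁹)² × 5.67×10⁻⁸ × (9720)⁴ = 8.90×10²⁷ W.
S = L/(4πd²) = 7.61×10⁵ W m⁻².
Energy balance: absorbed = emitted ⇒ πR²·S(1−A) = 4πR²·σT_eq⁴, so T_eq⁴ = S(1−A)/(4σ).
T_eq = [7.61×10⁵ × 0.35 / (4 × 5.67×10⁻⁸)]^(1/4) = (1.17×10¹²)^(1/4) = 1040 K.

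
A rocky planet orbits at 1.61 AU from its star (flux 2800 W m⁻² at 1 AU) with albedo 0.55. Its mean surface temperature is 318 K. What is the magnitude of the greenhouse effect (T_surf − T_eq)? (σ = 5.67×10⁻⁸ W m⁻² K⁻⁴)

ΔT ≈ 102.8 K

S = 2800/1.61² = 1080 W m⁻².
T_eq = [S(1−A)/(4σ)]^(1/4) = [1080×0.45/(4×5.67×10⁻⁸)]^(1/4) = 215.2 K.
ΔT = T_surf − T_eq = 318 − 215.2.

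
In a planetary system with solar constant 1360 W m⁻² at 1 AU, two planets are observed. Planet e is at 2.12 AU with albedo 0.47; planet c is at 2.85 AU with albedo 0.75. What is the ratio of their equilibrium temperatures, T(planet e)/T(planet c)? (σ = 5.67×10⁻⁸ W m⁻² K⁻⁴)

T_eq = [S₀(1−A)/(4σd²)]^(1/4), so T ∝ (1−A)^(1/4) / √d.
T₁ = [1360×0.53/(4×5.67×10⁻⁸×2.12²)]^(1/4) = 163.07 K.
T₂ = [1360×0.25/(4×5.67×10⁻⁸×2.85²)]^(1/4) = 116.56 K.

T₁/T₂ ≈ 1.399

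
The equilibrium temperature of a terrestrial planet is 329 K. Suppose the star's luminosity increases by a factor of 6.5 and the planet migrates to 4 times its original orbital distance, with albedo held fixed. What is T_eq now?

T_eq ∝ L^(1/4) · d^(−1/2).
T′ = 329 × 6.5^(1/4) / 4^(1/2) = 263 K.

T_eq ≈ 263 K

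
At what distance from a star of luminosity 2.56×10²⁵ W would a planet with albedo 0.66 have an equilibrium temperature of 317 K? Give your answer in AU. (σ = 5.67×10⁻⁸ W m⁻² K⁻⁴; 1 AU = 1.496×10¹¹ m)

From T_eq⁴ = L(1−A)/(16πσd²): d = √[L(1−A)/(16πσT_eq⁴)].
d = √[2.56×10²⁵ × 0.34 / (16π × 5.67×10⁻⁸ × (317)⁴)] = 1.74×10¹⁰ m = 0.116 AU.

d ≈ 0.116 AU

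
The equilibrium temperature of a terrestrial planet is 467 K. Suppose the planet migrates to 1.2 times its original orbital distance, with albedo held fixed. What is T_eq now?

T_eq ≈ 426 K

T_eq ∝ L^(1/4) · d^(−1/2).
T′ = 467 / 1.2^(1/2) = 426 K.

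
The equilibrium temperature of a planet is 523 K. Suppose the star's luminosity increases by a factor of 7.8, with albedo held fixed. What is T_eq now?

T_eq ≈ 874 K

T_eq ∝ L^(1/4) · d^(−1/2).
T′ = 523 × 7.8^(1/4) = 874 K.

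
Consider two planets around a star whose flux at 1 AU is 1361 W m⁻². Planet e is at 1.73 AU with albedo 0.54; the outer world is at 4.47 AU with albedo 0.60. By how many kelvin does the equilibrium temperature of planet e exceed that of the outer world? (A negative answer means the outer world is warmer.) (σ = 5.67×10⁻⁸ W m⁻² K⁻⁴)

T_eq = [S₀(1−A)/(4σd²)]^(1/4), so T ∝ (1−A)^(1/4) / √d.
T₁ = [1361×0.46/(4×5.67×10⁻⁸×1.73²)]^(1/4) = 174.27 K.
T₂ = [1361×0.40/(4×5.67×10⁻⁸×4.47²)]^(1/4) = 104.69 K.

ΔT ≈ 69.6 K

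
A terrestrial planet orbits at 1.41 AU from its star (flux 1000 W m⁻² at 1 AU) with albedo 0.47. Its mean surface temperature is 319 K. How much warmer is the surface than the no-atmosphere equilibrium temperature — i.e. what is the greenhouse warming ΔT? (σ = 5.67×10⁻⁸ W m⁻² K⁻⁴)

S = 1000/1.41² = 503.0 W m⁻².
T_eq = [S(1−A)/(4σ)]^(1/4) = [503.0×0.53/(4×5.67×10⁻⁸)]^(1/4) = 185.2 K.
ΔT = T_surf − T_eq = 319 − 185.2.

ΔT ≈ 133.8 K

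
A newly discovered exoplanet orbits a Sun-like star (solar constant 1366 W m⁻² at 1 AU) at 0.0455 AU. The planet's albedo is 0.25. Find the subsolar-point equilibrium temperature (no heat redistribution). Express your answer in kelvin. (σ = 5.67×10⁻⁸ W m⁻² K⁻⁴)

Flux at 0.0455 AU: S = 1366/0.0455² = 6.60×10⁵ W m⁻².
At the subsolar point the surface absorbs S(1−A) and emits σT⁴ per unit area — no factor of 4, since only the local patch is in balance.
T = [6.60×10⁵ × 0.75 / 5.67×10⁻⁸]^(1/4) = (8.73×10¹²)^(1/4) = 1720 K.

T_ss ≈ 1720 K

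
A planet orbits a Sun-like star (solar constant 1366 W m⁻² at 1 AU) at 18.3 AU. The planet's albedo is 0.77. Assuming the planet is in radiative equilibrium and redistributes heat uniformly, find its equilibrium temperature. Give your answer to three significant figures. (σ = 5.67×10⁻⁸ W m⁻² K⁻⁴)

T_eq ≈ 45.1 K

Flux at 18.3 AU: S = 1366/18.3² = 4.08 W m⁻².
Energy balance: absorbed = emitted ⇒ πR²·S(1−A) = 4πR²·σT_eq⁴, so T_eq⁴ = S(1−A)/(4σ).
T_eq = [4.08 × 0.23 / (4 × 5.67×10⁻⁸)]^(1/4) = (4.14×10⁶)^(1/4) = 45.1 K.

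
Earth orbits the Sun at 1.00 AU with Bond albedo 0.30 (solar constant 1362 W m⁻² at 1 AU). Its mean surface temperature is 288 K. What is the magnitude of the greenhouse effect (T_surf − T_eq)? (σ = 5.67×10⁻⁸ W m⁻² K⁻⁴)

ΔT ≈ 33.4 K

S = 1362/1.00² = 1362 W m⁻².
T_eq = [S(1−A)/(4σ)]^(1/4) = [1362×0.70/(4×5.67×10⁻⁸)]^(1/4) = 254.6 K.
ΔT = T_surf − T_eq = 288 − 254.6.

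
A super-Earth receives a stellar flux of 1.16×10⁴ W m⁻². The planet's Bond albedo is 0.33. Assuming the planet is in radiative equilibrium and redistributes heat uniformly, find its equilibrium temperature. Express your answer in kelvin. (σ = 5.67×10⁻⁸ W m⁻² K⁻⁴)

T_eq ≈ 430 K

Energy balance: absorbed = emitted ⇒ πR²·S(1−A) = 4πR²·σT_eq⁴, so T_eq⁴ = S(1−A)/(4σ).
T_eq = [1.16×10⁴ × 0.67 / (4 × 5.67×10⁻⁸)]^(1/4) = (3.43×10¹⁰)^(1/4) = 430 K.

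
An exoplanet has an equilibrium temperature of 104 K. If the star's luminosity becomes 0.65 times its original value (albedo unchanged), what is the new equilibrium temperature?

T_eq ≈ 93.4 K

T_eq ∝ L^(1/4) · d^(−1/2).
T′ = 104 × 0.65^(1/4) = 93.4 K.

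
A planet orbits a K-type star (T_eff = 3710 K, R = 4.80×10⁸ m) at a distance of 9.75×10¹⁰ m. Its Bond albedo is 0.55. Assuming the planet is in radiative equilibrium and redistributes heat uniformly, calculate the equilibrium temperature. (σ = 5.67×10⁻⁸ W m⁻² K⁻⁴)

T_eq ≈ 151 K

L = 4πR_⋆²σT_⋆⁴ = 4π(4.80×10⁸)² × 5.67×10⁻⁸ × (3710)⁴ = 3.11×10²⁵ W.
S = L/(4πd²) = 260 W m⁻².
Energy balance: absorbed = emitted ⇒ πR²·S(1−A) = 4πR²·σT_eq⁴, so T_eq⁴ = S(1−A)/(4σ).
T_eq = [260 × 0.45 / (4 × 5.67×10⁻⁸)]^(1/4) = (5.17×10⁸)^(1/4) = 151 K.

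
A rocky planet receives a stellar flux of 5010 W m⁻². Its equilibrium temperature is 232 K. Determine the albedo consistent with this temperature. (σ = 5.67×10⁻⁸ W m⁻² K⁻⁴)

From T_eq⁴ = S(1−A)/(4σ): 1−A = 4σT_eq⁴/S.
1−A = 4 × 5.67×10⁻⁸ × (232)⁴ / 5010 = 0.131.

A ≈ 0.87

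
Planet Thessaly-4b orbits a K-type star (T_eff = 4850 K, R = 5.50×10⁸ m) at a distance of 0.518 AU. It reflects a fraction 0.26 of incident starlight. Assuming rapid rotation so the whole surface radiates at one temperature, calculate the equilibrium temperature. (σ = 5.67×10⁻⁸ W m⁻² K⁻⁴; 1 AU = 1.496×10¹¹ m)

d = 0.518 AU = 7.75×10¹⁰ m.
L = 4πR_⋆²σT_⋆⁴ = 4π(5.50×10⁸)² × 5.67×10⁻⁸ × (4850)⁴ = 1.19×10²⁶ W.
S = L/(4πd²) = 1580 W m⁻².
Energy balance: absorbed = emitted ⇒ πR²·S(1−A) = 4πR²·σT_eq⁴, so T_eq⁴ = S(1−A)/(4σ).
T_eq = [1580 × 0.74 / (4 × 5.67×10⁻⁸)]^(1/4) = (5.16×10⁹)^(1/4) = 268 K.

T_eq ≈ 268 K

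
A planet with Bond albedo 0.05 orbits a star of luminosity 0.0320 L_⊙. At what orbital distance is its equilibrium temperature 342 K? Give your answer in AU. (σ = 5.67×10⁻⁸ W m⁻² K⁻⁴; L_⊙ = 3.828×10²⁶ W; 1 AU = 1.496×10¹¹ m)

d ≈ 0.115 AU

L = 0.0320 × 3.828×10²⁶ = 1.22×10²⁵ W.
From T_eq⁴ = L(1−A)/(16πσd²): d = √[L(1−A)/(16πσT_eq⁴)].
d = √[1.22×10²⁵ × 0.95 / (16π × 5.67×10⁻⁸ × (342)⁴)] = 1.73×10¹⁰ m = 0.115 AU.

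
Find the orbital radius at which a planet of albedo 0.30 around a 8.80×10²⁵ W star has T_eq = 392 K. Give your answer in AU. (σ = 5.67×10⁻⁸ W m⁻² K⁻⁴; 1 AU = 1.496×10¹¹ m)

From T_eq⁴ = L(1−A)/(16πσd²): d = √[L(1−A)/(16πσT_eq⁴)].
d = √[8.80×10²⁵ × 0.70 / (16π × 5.67×10⁻⁸ × (392)⁴)] = 3.03×10¹⁰ m = 0.202 AU.

d ≈ 0.202 AU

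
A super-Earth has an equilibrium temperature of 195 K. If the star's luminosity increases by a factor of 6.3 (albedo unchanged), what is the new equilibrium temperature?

T_eq ≈ 309 K

T_eq ∝ L^(1/4) · d^(−1/2).
T′ = 195 × 6.3^(1/4) = 309 K.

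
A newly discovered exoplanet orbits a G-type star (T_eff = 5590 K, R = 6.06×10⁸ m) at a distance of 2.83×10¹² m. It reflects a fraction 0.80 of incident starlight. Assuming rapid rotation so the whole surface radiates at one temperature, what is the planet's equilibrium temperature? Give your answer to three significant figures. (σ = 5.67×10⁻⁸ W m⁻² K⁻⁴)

L = 4πR_⋆²σT_⋆⁴ = 4π(6.06×10⁸)² × 5.67×10⁻⁸ × (5590)⁴ = 2.55×10²⁶ W.
S = L/(4πd²) = 2.54 W m⁻².
Energy balance: absorbed = emitted ⇒ πR²·S(1−A) = 4πR²·σT_eq⁴, so T_eq⁴ = S(1−A)/(4σ).
T_eq = [2.54 × 0.20 / (4 × 5.67×10⁻⁸)]^(1/4) = (2.24×10⁶)^(1/4) = 38.7 K.

T_eq ≈ 38.7 K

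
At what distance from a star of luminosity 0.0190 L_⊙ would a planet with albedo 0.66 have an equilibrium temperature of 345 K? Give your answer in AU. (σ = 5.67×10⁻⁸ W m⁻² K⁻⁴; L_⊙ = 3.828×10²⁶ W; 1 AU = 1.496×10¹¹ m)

L = 0.0190 × 3.828×10²⁶ = 7.27×10²⁴ W.
From T_eq⁴ = L(1−A)/(16πσd²): d = √[L(1−A)/(16πσT_eq⁴)].
d = √[7.27×10²⁴ × 0.34 / (16π × 5.67×10⁻⁸ × (345)⁴)] = 7.83×10⁹ m = 0.0523 AU.

d ≈ 0.0523 AU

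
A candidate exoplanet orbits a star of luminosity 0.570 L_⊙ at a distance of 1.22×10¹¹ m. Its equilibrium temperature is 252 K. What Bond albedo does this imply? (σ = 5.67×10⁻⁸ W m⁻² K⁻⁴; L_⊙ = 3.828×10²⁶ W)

L = 0.570 × 3.828×10²⁶ = 2.18×10²⁶ W.
Flux: S = L/(4πd²) = 2.18×10²⁶/(4π×(1.22×10¹¹)²) = 1170 W m⁻².
From T_eq⁴ = S(1−A)/(4σ): 1−A = 4σT_eq⁴/S.
1−A = 4 × 5.67×10⁻⁸ × (252)⁴ / 1170 = 0.784.

A ≈ 0.22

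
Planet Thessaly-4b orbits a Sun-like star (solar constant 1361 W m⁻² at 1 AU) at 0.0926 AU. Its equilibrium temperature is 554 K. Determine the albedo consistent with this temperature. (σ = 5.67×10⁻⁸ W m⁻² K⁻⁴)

Flux at 0.0926 AU: S = 1361/0.0926² = 1.59×10⁵ W m⁻².
From T_eq⁴ = S(1−A)/(4σ): 1−A = 4σT_eq⁴/S.
1−A = 4 × 5.67×10⁻⁸ × (554)⁴ / 1.59×10⁵ = 0.135.

A ≈ 0.87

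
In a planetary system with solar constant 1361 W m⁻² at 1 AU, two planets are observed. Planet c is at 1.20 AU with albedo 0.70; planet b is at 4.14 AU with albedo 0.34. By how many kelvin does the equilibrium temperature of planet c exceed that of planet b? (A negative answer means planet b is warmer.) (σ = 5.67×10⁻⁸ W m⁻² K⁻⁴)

T_eq = [S₀(1−A)/(4σd²)]^(1/4), so T ∝ (1−A)^(1/4) / √d.
T₁ = [1361×0.30/(4×5.67×10⁻⁸×1.20²)]^(1/4) = 188.04 K.
T₂ = [1361×0.66/(4×5.67×10⁻⁸×4.14²)]^(1/4) = 123.29 K.

ΔT ≈ 64.7 K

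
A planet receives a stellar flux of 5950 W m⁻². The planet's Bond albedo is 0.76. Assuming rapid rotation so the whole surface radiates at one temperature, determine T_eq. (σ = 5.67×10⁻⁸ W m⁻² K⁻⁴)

T_eq ≈ 282 K

Energy balance: absorbed = emitted ⇒ πR²·S(1−A) = 4πR²·σT_eq⁴, so T_eq⁴ = S(1−A)/(4σ).
T_eq = [5950 × 0.24 / (4 × 5.67×10⁻⁸)]^(1/4) = (6.30×10⁹)^(1/4) = 282 K.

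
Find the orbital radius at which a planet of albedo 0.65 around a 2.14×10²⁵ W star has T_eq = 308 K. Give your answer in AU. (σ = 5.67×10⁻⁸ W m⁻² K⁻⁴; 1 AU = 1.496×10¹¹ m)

From T_eq⁴ = L(1−A)/(16πσd²): d = √[L(1−A)/(16πσT_eq⁴)].
d = √[2.14×10²⁵ × 0.35 / (16π × 5.67×10⁻⁸ × (308)⁴)] = 1.71×10¹⁰ m = 0.114 AU.

d ≈ 0.114 AU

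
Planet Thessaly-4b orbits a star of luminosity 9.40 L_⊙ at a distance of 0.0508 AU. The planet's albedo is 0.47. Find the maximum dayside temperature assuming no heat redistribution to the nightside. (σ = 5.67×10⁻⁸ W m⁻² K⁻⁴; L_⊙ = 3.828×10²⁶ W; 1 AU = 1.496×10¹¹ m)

d = 0.0508 AU = 7.60×10⁹ m.
L = 9.40 × 3.828×10²⁶ = 3.60×10²⁷ W.
Flux: S = L/(4πd²) = 3.60×10²⁷/(4π×(7.60×10⁹)²) = 4.96×10⁶ W m⁻².
With no redistribution each surface element balances locally: S(1−A) = σT⁴.
T = [4.96×10⁶ × 0.53 / 5.67×10⁻⁸]^(1/4) = (4.63×10¹³)^(1/4) = 2610 K.

T_ss ≈ 2610 K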